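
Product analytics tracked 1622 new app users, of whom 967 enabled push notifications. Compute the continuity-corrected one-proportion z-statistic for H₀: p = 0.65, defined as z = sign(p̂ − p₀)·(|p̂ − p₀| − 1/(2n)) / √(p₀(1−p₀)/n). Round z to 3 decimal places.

z = -4.519

p̂ = 967/1622 = 0.59618. p̂ − p₀ = -0.053822.
Continuity correction 1/(2n) = 1/3244 = 0.000308.
Corrected numerator: |-0.053822| − 0.000308 = 0.053514.
Under H₀, SE = √(p₀(1−p₀)/n) = √(0.65·0.35/1622) = √0.000140259 = 0.011843.
z = (−)0.053514/0.011843 = -4.519.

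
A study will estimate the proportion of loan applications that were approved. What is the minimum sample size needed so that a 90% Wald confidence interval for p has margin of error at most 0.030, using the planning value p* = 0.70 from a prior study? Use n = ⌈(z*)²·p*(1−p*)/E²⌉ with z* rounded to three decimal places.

n = 632

The 90% critical value is z* = 1.645.
p*(1−p*) = 0.70·0.30 = 0.2100.
(z*)²·p*(1−p*)/E² = 2.706025·0.2100/0.000900 = 631.406.
Rounding up, n = 632.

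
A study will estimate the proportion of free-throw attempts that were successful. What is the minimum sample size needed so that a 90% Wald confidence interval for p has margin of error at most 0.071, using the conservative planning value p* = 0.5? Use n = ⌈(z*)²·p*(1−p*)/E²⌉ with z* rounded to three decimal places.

The 90% critical value is z* = 1.645.
p*(1−p*) = 0.50·0.50 = 0.2500.
Required n before rounding: 2.706025 × 0.2500 / 0.071² = 134.201.
Rounding up, n = 135.

n = 135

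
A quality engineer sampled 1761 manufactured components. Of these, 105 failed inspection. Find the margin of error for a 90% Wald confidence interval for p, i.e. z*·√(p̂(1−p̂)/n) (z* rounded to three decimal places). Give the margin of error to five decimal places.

Sample proportion p̂ = 105/1761 = 0.05963.
SE = √(p̂(1−p̂)/n) = √(0.056070/1761) = 0.005643.
z* = 1.645 at the 90% level.
So ME = 0.00928.

ME = 0.00928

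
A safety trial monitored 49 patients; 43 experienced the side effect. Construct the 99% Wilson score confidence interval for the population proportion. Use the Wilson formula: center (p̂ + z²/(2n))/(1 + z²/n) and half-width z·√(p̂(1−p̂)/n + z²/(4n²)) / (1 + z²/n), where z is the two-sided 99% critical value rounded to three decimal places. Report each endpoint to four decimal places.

(0.7107, 0.9544)

Here p̂ = 43/49 = 0.87755 and z = 2.576 (z² = 6.635776).
Denominator 1 + z²/n = 1 + 6.635776/49 = 1.135424.
Center = (0.87755 + 0.067712)/1.135424 = 0.83252.
Radicand: p̂(1−p̂)/n + z²/(4n²) = 0.002192964 + 0.000690939 = 0.002883903.
Half-width = 2.576·√0.002883903/1.135424 = 0.12184.
So the interval runs from 0.7107 to 0.9544.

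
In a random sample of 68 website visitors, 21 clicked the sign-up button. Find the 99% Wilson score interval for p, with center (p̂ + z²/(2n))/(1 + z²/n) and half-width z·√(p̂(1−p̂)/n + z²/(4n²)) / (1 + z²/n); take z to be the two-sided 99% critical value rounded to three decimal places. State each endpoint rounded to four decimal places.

Here p̂ = 21/68 = 0.30882 and z = 2.576 (z² = 6.635776).
1 + z²/n = 1.097585.
Center = (0.30882 + 0.048792)/1.097585 = 0.32582.
Radicand: p̂(1−p̂)/n + z²/(4n²) = 0.003138993 + 0.000358768 = 0.003497761.
Half-width = z·√(radicand)/denom = 2.576·0.059142/1.097585 = 0.13880.
Interval: 0.32582 ± 0.13880 → (0.1870, 0.4646).

(0.1870, 0.4646)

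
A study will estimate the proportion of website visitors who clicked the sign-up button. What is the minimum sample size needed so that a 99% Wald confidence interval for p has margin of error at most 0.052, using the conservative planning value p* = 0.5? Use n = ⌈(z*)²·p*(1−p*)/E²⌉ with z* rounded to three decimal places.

n = 614

z* = 2.576 at the 99% level.
p*(1−p*) = 0.50·0.50 = 0.2500.
(z*)²·p*(1−p*)/E² = 6.635776·0.2500/0.002704 = 613.515.
⌈613.515⌉ = 614.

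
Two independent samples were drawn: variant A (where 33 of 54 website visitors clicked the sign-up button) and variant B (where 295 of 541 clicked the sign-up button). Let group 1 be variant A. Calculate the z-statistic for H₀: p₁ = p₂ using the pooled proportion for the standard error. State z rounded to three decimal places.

Sample proportions: p̂₁ = 33/54 = 0.61111 and p̂₂ = 295/541 = 0.54529.
Pooling: p̂ = 328/595 = 0.55126.
SE = √[p̂(1−p̂)(1/n₁+1/n₂)] = √[0.55126·0.44874·(1/54+1/541)] ≈ 0.070980.
z = 0.06582/0.070980 = 0.927.

z = 0.927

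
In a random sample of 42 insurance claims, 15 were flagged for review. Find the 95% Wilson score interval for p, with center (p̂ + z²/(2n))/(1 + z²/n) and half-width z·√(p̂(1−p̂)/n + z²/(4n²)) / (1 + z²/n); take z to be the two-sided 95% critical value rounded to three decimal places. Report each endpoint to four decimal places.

(0.2299, 0.5083)

p̂ = 15/42 = 0.35714; z = 1.960, so z² = 3.841600.
Denominator 1 + z²/n = 1 + 3.841600/42 = 1.091467.
Adjusted center: (0.35714 + z²/(2n))/1.091467 = 0.36911.
Radicand: p̂(1−p̂)/n + z²/(4n²) = 0.005466472 + 0.000544444 = 0.006010916.
Half-width = 1.960·√0.006010916/1.091467 = 0.13922.
Interval: 0.36911 ± 0.13922 → (0.2299, 0.5083).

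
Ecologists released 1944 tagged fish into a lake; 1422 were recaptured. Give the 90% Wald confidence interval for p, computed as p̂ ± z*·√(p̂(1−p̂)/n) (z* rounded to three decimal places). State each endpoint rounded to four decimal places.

(0.7149, 0.7480)

Sample proportion p̂ = 1422/1944 = 0.73148.
SE(p̂) = √(0.73148·0.26852/1944) = 0.010052.
The 90% critical value is z* = 1.645.
Margin = 1.645·0.010052 = 0.01654.
CI: 0.73148 ± 0.01654 = (0.7149, 0.7480).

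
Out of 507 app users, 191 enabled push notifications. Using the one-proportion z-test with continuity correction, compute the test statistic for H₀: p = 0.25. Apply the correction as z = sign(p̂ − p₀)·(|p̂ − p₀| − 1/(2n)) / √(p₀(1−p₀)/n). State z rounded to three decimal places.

Sample proportion p̂ = 191/507 = 0.37673. p̂ − p₀ = 0.126726.
1/(2n) = 0.000986.
Corrected numerator: |0.126726| − 0.000986 = 0.125740.
Null standard error: √(0.25·0.75/507) = √0.000369822 = 0.019231.
z = +0.125740/0.019231 = 6.538.

z = 6.538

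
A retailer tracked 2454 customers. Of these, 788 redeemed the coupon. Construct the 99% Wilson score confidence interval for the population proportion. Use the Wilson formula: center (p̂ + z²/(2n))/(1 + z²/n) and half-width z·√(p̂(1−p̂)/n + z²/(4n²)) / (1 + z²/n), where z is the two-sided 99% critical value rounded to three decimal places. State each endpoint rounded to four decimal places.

(0.2973, 0.3458)

p̂ = 788/2454 = 0.32111; z = 2.576, so z² = 6.635776.
1 + z²/n = 1.002704.
Center = (0.32111 + 0.001352)/1.002704 = 0.32159.
Radicand: p̂(1−p̂)/n + z²/(4n²) = 0.000088834 + 0.000000275 = 0.000089109.
Half-width = 2.576·√0.000089109/1.002704 = 0.02425.
So the interval runs from 0.2973 to 0.3458.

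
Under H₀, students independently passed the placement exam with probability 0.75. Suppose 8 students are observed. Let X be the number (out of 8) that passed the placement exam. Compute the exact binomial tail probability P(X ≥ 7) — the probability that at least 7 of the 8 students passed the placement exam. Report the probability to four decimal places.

P = 0.3671

X ~ Binomial(n=8, p=0.75).
P(X ≥ 7) = C(8,7)·0.75^7·0.25^1 + C(8,8)·0.75^8·0.25^0.
= 0.266968 + 0.100113 = 0.3671.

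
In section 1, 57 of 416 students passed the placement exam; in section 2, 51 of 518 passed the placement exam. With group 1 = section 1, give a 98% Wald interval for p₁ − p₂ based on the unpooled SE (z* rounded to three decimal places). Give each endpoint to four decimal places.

(-0.0111, 0.0882)

p̂₁ = 0.13702, p̂₂ = 0.09846, so the observed difference is 0.03856.
Unpooled SE = √(p̂₁(1−p̂₁)/n₁ + p̂₂(1−p̂₂)/n₂) = √(0.000284243 + 0.000171355) = 0.021345.
The 98% critical value is z* = 2.326. Margin = 2.326·0.021345 = 0.04965.
Interval: 0.03856 ± 0.04965 → (-0.0111, 0.0882).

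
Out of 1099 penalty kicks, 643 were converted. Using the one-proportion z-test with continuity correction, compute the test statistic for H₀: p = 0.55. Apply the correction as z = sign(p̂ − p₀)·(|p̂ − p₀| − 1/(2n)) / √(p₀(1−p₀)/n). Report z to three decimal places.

p̂ = 643/1099 = 0.58508. p̂ − p₀ = 0.035077.
Continuity correction 1/(2n) = 1/2198 = 0.000455.
Corrected numerator: |0.035077| − 0.000455 = 0.034622.
Null standard error: √(0.55·0.45/1099) = √0.000225205 = 0.015007.
z = (+)0.034622/0.015007 = 2.307.

z = 2.307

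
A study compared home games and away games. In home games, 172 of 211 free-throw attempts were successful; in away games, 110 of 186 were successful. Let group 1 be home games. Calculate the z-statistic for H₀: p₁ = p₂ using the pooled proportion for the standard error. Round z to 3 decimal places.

Sample proportions: p̂₁ = 172/211 = 0.81517 and p̂₂ = 110/186 = 0.59140.
Pooled p̂ = (172+110)/(211+186) = 282/397 = 0.71033.
SE = √[p̂(1−p̂)(1/n₁+1/n₂)] = √[0.71033·0.28967·(1/211+1/186)] ≈ 0.045623.
z = 0.22377/0.045623 = 4.905.

z = 4.905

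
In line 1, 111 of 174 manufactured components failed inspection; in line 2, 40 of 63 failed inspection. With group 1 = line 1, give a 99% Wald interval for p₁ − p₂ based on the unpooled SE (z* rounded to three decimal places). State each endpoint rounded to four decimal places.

p̂₁ = 111/174 = 0.63793, p̂₂ = 40/63 = 0.63492; p̂₁ − p̂₂ = 0.00301.
SE = √(0.001327443 + 0.003679308) = √0.005006751 = 0.070758.
For 99% confidence, z* = 2.576. Margin = 2.576·0.070758 = 0.18227.
So the interval runs from -0.1793 to 0.1853.

(-0.1793, 0.1853)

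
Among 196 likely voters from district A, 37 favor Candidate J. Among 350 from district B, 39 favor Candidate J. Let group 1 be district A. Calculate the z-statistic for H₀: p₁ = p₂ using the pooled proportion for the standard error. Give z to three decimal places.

p̂₁ = 37/196 = 0.18878, p̂₂ = 39/350 = 0.11143.
Pooling: p̂ = 76/546 = 0.13919.
SE = √[p̂(1−p̂)(1/n₁+1/n₂)] = √[0.13919·0.86081·(1/196+1/350)] ≈ 0.030881.
z = (p̂₁ − p̂₂)/SE = (0.18878 − 0.11143)/0.030881 = 0.07735/0.030881 = 2.505.

z = 2.505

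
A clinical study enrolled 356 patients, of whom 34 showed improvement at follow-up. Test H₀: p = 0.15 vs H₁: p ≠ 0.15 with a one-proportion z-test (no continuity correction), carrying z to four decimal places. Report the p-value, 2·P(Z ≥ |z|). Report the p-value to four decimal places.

p-value = 0.0040

Sample proportion p̂ = 34/356 = 0.09551.
SE₀ = √(0.15·0.85/356) = 0.018925.
Test statistic (full precision, shown to 4 dp): z = (34/356 − 0.15)/SE₀ ≈ -2.8795.
From the standard normal, 2·P(Z ≥ |z|) = 0.0040.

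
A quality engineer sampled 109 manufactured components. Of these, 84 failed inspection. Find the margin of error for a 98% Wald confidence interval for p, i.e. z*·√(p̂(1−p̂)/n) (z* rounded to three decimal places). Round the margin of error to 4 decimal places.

ME = 0.0937

Sample proportion p̂ = 84/109 = 0.77064.
Standard error of p̂: √(0.176753/109) = √0.001621585 = 0.040269.
z* = 2.326 at the 98% level.
ME = 2.326·0.040269 = 0.0937.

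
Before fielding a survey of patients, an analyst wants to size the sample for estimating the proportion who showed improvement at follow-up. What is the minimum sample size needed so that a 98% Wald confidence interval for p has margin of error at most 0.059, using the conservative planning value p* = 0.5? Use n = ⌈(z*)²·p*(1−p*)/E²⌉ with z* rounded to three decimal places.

n = 389

The 98% critical value is z* = 2.326.
p*(1−p*) = 0.2500.
(z*)²·p*(1−p*)/E² = 5.410276·0.2500/0.003481 = 388.558.
⌈388.558⌉ = 389.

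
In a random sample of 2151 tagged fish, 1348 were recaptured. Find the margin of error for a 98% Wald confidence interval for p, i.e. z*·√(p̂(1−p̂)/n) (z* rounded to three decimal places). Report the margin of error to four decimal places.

ME = 0.0243

Sample proportion p̂ = 1348/2151 = 0.62669.
SE(p̂) = √(0.62669·0.37331/2151) = 0.010429.
z* = 2.326 at the 98% level.
So ME = 0.0243.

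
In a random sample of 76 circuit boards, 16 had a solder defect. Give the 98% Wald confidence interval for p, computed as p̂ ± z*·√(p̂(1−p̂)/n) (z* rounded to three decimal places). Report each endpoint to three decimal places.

With x = 16 successes in n = 76, p̂ = 0.21053.
SE = √(p̂(1−p̂)/n) = √(0.166205/76) = 0.046764.
For 98% confidence, z* = 2.326.
Margin = 2.326·0.046764 = 0.10877.
So the interval runs from 0.102 to 0.319.

(0.102, 0.319)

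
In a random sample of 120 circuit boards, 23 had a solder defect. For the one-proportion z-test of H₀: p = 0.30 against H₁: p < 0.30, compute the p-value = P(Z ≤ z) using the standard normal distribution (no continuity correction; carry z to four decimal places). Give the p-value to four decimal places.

Sample proportion p̂ = 23/120 = 0.19167.
Under H₀, SE = √(p₀(1−p₀)/n) = √(0.30·0.70/120) = √0.001750000 = 0.041833.
z = (p̂ − p₀)/SE = (23/120 − 0.30)/0.041833 ≈ -2.5897.
From the standard normal, P(Z ≤ z) = 0.0048.

p-value = 0.0048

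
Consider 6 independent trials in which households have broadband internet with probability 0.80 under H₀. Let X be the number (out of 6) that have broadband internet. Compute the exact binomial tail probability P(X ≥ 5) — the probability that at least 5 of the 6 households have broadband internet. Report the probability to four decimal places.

P = 0.6554

X is binomial with n = 6 and p = 0.80.
P(X ≥ 5) = C(6,5)·0.80^5·0.20^1 + C(6,6)·0.80^6·0.20^0.
= 0.393216 + 0.262144 = 0.6554.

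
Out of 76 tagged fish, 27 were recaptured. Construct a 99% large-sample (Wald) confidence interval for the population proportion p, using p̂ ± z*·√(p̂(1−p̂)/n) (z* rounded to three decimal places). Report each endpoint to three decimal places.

The sample proportion is 27/76 = 0.35526.
SE = √(p̂(1−p̂)/n) = √(0.229051/76) = 0.054898.
The 99% critical value is z* = 2.576.
Margin of error: 2.576 × 0.054898 = 0.14142.
CI: 0.35526 ± 0.14142 = (0.214, 0.497).

(0.214, 0.497)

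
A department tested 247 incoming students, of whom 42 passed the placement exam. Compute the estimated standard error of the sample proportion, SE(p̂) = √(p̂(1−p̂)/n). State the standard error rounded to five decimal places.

Sample proportion p̂ = 42/247 = 0.17004.
p̂(1−p̂) = 0.17004·0.82996 = 0.141126.
SE = √(0.141126/247) = √0.000571360 = 0.02390.

SE = 0.02390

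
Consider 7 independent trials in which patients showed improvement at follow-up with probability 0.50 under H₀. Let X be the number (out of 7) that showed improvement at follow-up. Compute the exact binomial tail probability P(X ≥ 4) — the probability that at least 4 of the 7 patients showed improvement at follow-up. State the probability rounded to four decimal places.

X ~ Binomial(n=7, p=0.50).
P(X ≥ 4) = C(7,4)·0.50^4·0.50^3 + C(7,5)·0.50^5·0.50^2 + C(7,6)·0.50^6·0.50^1 + C(7,7)·0.50^7·0.50^0.
= 0.273438 + 0.164062 + 0.054688 + 0.007812 = 0.5000.

P = 0.5000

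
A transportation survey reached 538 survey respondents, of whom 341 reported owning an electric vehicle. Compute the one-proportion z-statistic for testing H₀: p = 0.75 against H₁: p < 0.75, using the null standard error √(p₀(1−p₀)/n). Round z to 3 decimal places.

Sample proportion p̂ = 341/538 = 0.63383.
Null standard error: √(0.75·0.25/538) = √0.000348513 = 0.018669.
Test statistic: z = -0.11617/0.018669 = -6.223.

z = -6.223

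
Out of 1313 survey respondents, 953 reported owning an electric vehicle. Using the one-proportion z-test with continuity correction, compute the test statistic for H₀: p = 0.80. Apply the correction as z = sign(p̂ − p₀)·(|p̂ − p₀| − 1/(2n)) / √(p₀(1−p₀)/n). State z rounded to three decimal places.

With x = 953 successes in n = 1313, p̂ = 0.72582. p̂ − p₀ = -0.074181.
Continuity correction 1/(2n) = 1/2626 = 0.000381.
Corrected numerator: |-0.074181| − 0.000381 = 0.073800.
SE₀ = √(0.80·0.20/1313) = 0.011039.
z = (−)0.073800/0.011039 = -6.685.

z = -6.685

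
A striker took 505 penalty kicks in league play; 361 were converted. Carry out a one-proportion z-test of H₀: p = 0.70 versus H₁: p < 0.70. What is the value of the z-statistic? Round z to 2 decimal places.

z = 0.73

Sample proportion p̂ = 361/505 = 0.71485.
SE₀ = √(0.70·0.30/505) = 0.020392.
Test statistic: z = 0.01485/0.020392 = 0.73.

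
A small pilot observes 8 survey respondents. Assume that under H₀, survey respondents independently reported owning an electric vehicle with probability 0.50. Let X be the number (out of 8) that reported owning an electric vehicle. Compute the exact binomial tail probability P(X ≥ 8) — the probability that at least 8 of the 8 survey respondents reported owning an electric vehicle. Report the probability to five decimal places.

P = 0.00391

X is binomial with n = 8 and p = 0.50.
P(X ≥ 8) = C(8,8)·0.50^8·0.50^0.
= 0.003906 = 0.00391.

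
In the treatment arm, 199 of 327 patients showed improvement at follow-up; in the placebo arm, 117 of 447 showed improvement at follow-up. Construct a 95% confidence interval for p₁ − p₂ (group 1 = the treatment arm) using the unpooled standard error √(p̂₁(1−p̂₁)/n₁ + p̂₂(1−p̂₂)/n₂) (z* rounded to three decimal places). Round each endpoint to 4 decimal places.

(0.2800, 0.4136)

p̂₁ = 199/327 = 0.60856, p̂₂ = 117/447 = 0.26174; p̂₁ − p̂₂ = 0.34682.
Unpooled SE = √(p̂₁(1−p̂₁)/n₁ + p̂₂(1−p̂₂)/n₂) = √(0.000728484 + 0.000432292) = 0.034070.
For 95% confidence, z* = 1.960. Margin of error = 0.06678.
CI: 0.34682 ± 0.06678 = (0.2800, 0.4136).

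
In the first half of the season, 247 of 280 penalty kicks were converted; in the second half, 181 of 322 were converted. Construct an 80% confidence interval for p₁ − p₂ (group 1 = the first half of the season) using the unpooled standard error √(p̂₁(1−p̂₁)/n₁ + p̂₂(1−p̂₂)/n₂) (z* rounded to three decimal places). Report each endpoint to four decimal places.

(0.2768, 0.3632)

p̂₁ = 0.88214, p̂₂ = 0.56211, so the observed difference is 0.32003.
Unpooled SE = √(p̂₁(1−p̂₁)/n₁ + p̂₂(1−p̂₂)/n₂) = √(0.000371310 + 0.000764417) = 0.033701.
The 80% critical value is z* = 1.282. Margin of error = 0.04320.
So the interval runs from 0.2768 to 0.3632.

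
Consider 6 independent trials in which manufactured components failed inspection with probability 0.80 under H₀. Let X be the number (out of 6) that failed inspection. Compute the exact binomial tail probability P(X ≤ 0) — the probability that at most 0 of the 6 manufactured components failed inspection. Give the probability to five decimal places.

X ~ Binomial(n=6, p=0.80).
P(X ≤ 0) = C(6,0)·0.80^0·0.20^6.
= 0.000064 = 0.00006.

P = 0.00006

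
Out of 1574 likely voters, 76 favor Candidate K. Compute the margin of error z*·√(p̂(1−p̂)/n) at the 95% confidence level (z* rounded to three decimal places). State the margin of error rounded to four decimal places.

With x = 76 successes in n = 1574, p̂ = 0.04828.
SE = √(p̂(1−p̂)/n) = √(0.045953/1574) = 0.005403.
For 95% confidence, z* = 1.960.
So ME = 0.0106.

ME = 0.0106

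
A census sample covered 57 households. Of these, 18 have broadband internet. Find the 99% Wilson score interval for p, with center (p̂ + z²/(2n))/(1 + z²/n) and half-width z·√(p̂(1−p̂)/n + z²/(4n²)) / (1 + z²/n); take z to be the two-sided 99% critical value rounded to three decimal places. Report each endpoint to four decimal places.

(0.1837, 0.4863)

p̂ = 18/57 = 0.31579; z = 2.576, so z² = 6.635776.
1 + z²/n = 1.116417.
Adjusted center: (0.31579 + z²/(2n))/1.116417 = 0.33500.
Radicand: p̂(1−p̂)/n + z²/(4n²) = 0.003790640 + 0.000510601 = 0.004301241.
Half-width = z·√(radicand)/denom = 2.576·0.065584/1.116417 = 0.15133.
CI: 0.33500 ± 0.15133 = (0.1837, 0.4863).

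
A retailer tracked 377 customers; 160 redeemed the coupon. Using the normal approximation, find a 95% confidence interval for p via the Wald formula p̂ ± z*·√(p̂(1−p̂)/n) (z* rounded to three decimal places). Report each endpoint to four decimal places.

(0.3745, 0.4743)

Sample proportion p̂ = 160/377 = 0.42440.
SE(p̂) = √(0.42440·0.57560/377) = 0.025455.
For 95% confidence, z* = 1.960.
Margin of error: 1.960 × 0.025455 = 0.04989.
CI: 0.42440 ± 0.04989 = (0.3745, 0.4743).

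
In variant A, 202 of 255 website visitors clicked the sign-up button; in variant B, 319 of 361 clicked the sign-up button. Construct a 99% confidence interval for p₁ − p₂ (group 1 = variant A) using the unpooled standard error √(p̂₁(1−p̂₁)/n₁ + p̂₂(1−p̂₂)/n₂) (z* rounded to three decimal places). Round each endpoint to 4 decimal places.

p̂₁ = 202/255 = 0.79216, p̂₂ = 319/361 = 0.88366; p̂₁ − p̂₂ = -0.09150.
SE = √(0.000645664 + 0.000284786) = √0.000930450 = 0.030503.
The 99% critical value is z* = 2.576. Margin = 2.576·0.030503 = 0.07858.
So the interval runs from -0.1701 to -0.0129.

(-0.1701, -0.0129)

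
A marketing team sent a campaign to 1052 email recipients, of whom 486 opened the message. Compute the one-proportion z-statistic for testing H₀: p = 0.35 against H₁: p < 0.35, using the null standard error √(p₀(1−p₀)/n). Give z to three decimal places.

Sample proportion p̂ = 486/1052 = 0.46198.
Under H₀, SE = √(p₀(1−p₀)/n) = √(0.35·0.65/1052) = √0.000216255 = 0.014706.
z = (0.46198 − 0.35)/0.014706 = 0.11198/0.014706 = 7.615.

z = 7.615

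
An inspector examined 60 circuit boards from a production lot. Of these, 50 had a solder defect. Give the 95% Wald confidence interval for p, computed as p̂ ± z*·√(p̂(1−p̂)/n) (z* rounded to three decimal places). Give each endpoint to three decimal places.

Sample proportion p̂ = 50/60 = 0.83333.
Standard error of p̂: √(0.138889/60) = √0.002314815 = 0.048113.
The 95% critical value is z* = 1.960.
Margin of error: 1.960 × 0.048113 = 0.09430.
Interval: 0.83333 ± 0.09430 → (0.739, 0.928).

(0.739, 0.928)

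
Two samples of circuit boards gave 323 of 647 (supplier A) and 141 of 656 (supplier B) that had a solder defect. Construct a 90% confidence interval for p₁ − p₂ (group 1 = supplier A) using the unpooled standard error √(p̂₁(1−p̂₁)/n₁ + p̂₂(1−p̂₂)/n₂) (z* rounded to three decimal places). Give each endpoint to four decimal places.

(0.2426, 0.3260)

p̂₁ = 323/647 = 0.49923, p̂₂ = 141/656 = 0.21494; p̂₁ − p̂₂ = 0.28429.
SE = √(0.000386398 + 0.000257226) = √0.000643624 = 0.025370.
For 90% confidence, z* = 1.645. Margin = 1.645·0.025370 = 0.04173.
So the interval runs from 0.2426 to 0.3260.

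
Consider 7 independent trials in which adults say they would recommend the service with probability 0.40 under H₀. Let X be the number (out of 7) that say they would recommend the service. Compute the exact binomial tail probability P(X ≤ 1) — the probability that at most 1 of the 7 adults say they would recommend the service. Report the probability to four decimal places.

X is binomial with n = 7 and p = 0.40.
P(X ≤ 1) = C(7,0)·0.40^0·0.60^7 + C(7,1)·0.40^1·0.60^6.
= 0.027994 + 0.130637 = 0.1586.

P = 0.1586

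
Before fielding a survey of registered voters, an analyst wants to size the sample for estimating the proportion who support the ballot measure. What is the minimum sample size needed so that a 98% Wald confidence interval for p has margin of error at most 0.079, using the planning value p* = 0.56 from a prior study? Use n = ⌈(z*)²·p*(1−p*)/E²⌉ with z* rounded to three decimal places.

For 98% confidence, z* = 2.326.
p*(1−p*) = 0.56·0.44 = 0.2464.
Required n before rounding: 5.410276 × 0.2464 / 0.079² = 213.602.
⌈213.602⌉ = 214.

n = 214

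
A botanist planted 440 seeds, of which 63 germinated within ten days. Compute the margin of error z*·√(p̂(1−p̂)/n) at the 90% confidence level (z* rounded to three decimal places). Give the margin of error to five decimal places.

ME = 0.02747

The sample proportion is 63/440 = 0.14318.
Standard error of p̂: √(0.122681/440) = √0.000278820 = 0.016698.
For 90% confidence, z* = 1.645.
ME = 1.645·0.016698 = 0.02747.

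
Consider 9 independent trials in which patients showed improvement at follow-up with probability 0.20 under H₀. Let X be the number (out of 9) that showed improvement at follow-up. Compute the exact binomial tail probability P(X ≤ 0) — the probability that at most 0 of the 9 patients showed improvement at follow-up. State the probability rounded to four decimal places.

X ~ Binomial(n=9, p=0.20).
P(X ≤ 0) = C(9,0)·0.20^0·0.80^9.
= 0.134218 = 0.1342.

P = 0.1342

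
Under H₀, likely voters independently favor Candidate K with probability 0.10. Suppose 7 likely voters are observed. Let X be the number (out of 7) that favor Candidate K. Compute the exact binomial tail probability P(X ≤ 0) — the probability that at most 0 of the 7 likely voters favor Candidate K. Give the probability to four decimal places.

X is binomial with n = 7 and p = 0.10.
P(X ≤ 0) = C(7,0)·0.10^0·0.90^7.
= 0.478297 = 0.4783.

P = 0.4783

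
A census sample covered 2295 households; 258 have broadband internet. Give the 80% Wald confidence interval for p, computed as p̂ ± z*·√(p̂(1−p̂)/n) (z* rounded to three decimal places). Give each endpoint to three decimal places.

The sample proportion is 258/2295 = 0.11242.
SE(p̂) = √(0.11242·0.88758/2295) = 0.006594.
For 80% confidence, z* = 1.282.
Margin of error: 1.282 × 0.006594 = 0.00845.
CI: 0.11242 ± 0.00845 = (0.104, 0.121).

(0.104, 0.121)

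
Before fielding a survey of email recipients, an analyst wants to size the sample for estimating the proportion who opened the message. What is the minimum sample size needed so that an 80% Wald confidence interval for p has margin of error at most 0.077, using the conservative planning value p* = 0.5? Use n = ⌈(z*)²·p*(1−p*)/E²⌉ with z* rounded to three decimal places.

The 80% critical value is z* = 1.282.
p*(1−p*) = 0.50·0.50 = 0.2500.
Required n before rounding: 1.643524 × 0.2500 / 0.077² = 69.300.
⌈69.300⌉ = 70.

n = 70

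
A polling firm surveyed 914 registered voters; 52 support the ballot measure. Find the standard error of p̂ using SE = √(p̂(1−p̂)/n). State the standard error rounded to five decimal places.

SE = 0.00766

Sample proportion p̂ = 52/914 = 0.05689.
p̂(1−p̂) = 0.053654.
SE = √(0.053654/914) = √0.000058702 = 0.00766.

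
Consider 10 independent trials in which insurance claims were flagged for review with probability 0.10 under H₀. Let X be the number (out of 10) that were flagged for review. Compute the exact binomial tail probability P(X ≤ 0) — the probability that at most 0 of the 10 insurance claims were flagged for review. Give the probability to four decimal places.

X is binomial with n = 10 and p = 0.10.
P(X ≤ 0) = C(10,0)·0.10^0·0.90^10.
= 0.348678 = 0.3487.

P = 0.3487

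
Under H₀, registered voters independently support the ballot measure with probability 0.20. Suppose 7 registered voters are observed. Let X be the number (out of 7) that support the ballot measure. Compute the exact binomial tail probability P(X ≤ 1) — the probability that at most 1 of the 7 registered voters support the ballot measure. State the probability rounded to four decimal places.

X is binomial with n = 7 and p = 0.20.
P(X ≤ 1) = C(7,0)·0.20^0·0.80^7 + C(7,1)·0.20^1·0.80^6.
= 0.209715 + 0.367002 = 0.5767.

P = 0.5767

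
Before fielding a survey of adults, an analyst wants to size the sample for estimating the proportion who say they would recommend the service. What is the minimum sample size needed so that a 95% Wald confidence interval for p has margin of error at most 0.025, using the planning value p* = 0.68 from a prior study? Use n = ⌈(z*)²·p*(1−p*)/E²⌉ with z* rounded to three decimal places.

The 95% critical value is z* = 1.960.
p*(1−p*) = 0.68·0.32 = 0.2176.
(z*)²·p*(1−p*)/E² = 3.841600·0.2176/0.000625 = 1337.491.
Rounding up, n = 1338.

n = 1338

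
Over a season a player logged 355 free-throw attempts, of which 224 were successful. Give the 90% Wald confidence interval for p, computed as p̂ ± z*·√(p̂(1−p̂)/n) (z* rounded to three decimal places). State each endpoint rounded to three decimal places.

Sample proportion p̂ = 224/355 = 0.63099.
SE(p̂) = √(0.63099·0.36901/355) = 0.025610.
z* = 1.645 at the 90% level.
Margin = 1.645·0.025610 = 0.04213.
CI: 0.63099 ± 0.04213 = (0.589, 0.673).

(0.589, 0.673)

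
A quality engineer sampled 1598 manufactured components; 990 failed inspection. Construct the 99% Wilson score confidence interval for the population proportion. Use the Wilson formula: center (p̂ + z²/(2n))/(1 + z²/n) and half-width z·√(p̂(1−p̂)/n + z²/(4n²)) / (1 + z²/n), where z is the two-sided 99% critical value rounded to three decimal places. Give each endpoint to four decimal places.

(0.5878, 0.6503)

p̂ = 990/1598 = 0.61952; z = 2.576, so z² = 6.635776.
Denominator 1 + z²/n = 1 + 6.635776/1598 = 1.004153.
Center = (0.61952 + 0.002076)/1.004153 = 0.61903.
Radicand: p̂(1−p̂)/n + z²/(4n²) = 0.000147506 + 0.000000650 = 0.000148156.
Half-width = 2.576·√0.000148156/1.004153 = 0.03123.
CI: 0.61903 ± 0.03123 = (0.5878, 0.6503).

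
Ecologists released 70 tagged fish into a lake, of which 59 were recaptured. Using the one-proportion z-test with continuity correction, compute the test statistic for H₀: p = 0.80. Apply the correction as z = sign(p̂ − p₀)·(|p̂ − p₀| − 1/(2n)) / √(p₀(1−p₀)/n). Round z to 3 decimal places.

p̂ = 59/70 = 0.84286. p̂ − p₀ = 0.042857.
Continuity correction 1/(2n) = 1/140 = 0.007143.
Corrected numerator: |0.042857| − 0.007143 = 0.035714.
SE₀ = √(0.80·0.20/70) = 0.047809.
z = (+)0.035714/0.047809 = 0.747.

z = 0.747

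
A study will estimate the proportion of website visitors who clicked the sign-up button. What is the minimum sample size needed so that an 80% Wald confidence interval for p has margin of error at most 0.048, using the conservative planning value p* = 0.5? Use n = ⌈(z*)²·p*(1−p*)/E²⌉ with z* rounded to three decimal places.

z* = 1.282 at the 80% level.
p*(1−p*) = 0.50·0.50 = 0.2500.
(z*)²·p*(1−p*)/E² = 1.643524·0.2500/0.002304 = 178.334.
⌈178.334⌉ = 179.

n = 179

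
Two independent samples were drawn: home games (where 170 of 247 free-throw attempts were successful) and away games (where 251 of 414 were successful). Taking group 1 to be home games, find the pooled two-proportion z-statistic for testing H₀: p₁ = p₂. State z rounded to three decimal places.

p̂₁ = 170/247 = 0.68826, p̂₂ = 251/414 = 0.60628.
Pooling: p̂ = 421/661 = 0.63691.
SE = √[p̂(1−p̂)(1/n₁+1/n₂)] = √[0.63691·0.36309·(1/247+1/414)] ≈ 0.038663.
z = (p̂₁ − p̂₂)/SE = (0.68826 − 0.60628)/0.038663 = 0.08198/0.038663 = 2.120.

z = 2.120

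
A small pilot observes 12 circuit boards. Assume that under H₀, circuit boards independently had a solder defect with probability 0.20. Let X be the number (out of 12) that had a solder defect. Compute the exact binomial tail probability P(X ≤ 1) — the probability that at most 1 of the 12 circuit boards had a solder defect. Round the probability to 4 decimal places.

P = 0.2749

X ~ Binomial(n=12, p=0.20).
P(X ≤ 1) = C(12,0)·0.20^0·0.80^12 + C(12,1)·0.20^1·0.80^11.
= 0.068719 + 0.206158 = 0.2749.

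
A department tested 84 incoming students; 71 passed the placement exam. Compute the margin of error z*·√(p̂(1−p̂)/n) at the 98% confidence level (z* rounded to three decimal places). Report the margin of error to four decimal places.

With x = 71 successes in n = 84, p̂ = 0.84524.
SE = √(p̂(1−p̂)/n) = √(0.130811/84) = 0.039462.
The 98% critical value is z* = 2.326.
ME = 2.326·0.039462 = 0.0918.

ME = 0.0918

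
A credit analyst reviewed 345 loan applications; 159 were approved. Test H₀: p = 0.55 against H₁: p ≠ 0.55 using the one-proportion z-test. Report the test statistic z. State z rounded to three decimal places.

p̂ = 159/345 = 0.46087.
Null standard error: √(0.55·0.45/345) = √0.000717391 = 0.026784.
z = (0.46087 − 0.55)/0.026784 = -0.08913/0.026784 = -3.328.

z = -3.328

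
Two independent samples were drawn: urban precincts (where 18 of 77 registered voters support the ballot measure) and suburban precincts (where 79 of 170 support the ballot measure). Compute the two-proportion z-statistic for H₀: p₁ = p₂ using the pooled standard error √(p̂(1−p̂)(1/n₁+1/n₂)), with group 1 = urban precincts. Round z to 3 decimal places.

p̂₁ = 18/77 = 0.23377, p̂₂ = 79/170 = 0.46471.
Pooling: p̂ = 97/247 = 0.39271.
SE = √[p̂(1−p̂)(1/n₁+1/n₂)] = √[0.39271·0.60729·(1/77+1/170)] ≈ 0.067083.
z = -0.23094/0.067083 = -3.443.

z = -3.443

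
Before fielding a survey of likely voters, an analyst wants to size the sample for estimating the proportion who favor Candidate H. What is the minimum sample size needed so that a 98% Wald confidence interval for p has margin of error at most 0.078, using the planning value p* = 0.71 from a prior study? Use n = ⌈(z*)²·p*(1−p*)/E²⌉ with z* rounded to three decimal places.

The 98% critical value is z* = 2.326.
p*(1−p*) = 0.71·0.29 = 0.2059.
(z*)²·p*(1−p*)/E² = 5.410276·0.2059/0.006084 = 183.099.
Rounding up, n = 184.

n = 184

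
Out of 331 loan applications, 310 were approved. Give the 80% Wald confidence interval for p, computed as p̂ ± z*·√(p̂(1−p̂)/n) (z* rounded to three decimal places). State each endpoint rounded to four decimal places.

(0.9194, 0.9537)

Sample proportion p̂ = 310/331 = 0.93656.
Standard error of p̂: √(0.059419/331) = √0.000179513 = 0.013398.
z* = 1.282 at the 80% level.
Margin = 1.282·0.013398 = 0.01718.
CI: 0.93656 ± 0.01718 = (0.9194, 0.9537).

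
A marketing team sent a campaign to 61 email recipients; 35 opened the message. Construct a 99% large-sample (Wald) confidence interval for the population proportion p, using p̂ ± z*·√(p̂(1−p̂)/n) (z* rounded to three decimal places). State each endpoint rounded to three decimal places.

Sample proportion p̂ = 35/61 = 0.57377.
SE = √(p̂(1−p̂)/n) = √(0.244558/61) = 0.063318.
The 99% critical value is z* = 2.576.
Margin of error: 2.576 × 0.063318 = 0.16311.
CI: 0.57377 ± 0.16311 = (0.411, 0.737).

(0.411, 0.737)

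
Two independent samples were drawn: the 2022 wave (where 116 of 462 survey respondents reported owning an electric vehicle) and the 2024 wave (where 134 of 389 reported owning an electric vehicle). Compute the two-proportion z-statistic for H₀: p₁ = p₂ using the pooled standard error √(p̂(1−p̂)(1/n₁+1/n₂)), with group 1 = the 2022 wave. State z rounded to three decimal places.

p̂₁ = 116/462 = 0.25108, p̂₂ = 134/389 = 0.34447.
Pooling: p̂ = 250/851 = 0.29377.
Pooled SE = √[0.2074700·0.00473520] ≈ 0.031343.
z = (p̂₁ − p̂₂)/SE = (0.25108 − 0.34447)/0.031343 = -0.09339/0.031343 = -2.980.

z = -2.980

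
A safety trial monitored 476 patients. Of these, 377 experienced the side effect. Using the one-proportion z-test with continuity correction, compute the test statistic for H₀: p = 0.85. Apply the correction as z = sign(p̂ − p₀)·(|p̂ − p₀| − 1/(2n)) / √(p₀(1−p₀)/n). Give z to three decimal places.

Sample proportion p̂ = 377/476 = 0.79202. p̂ − p₀ = -0.057983.
Continuity correction 1/(2n) = 1/952 = 0.001050.
Corrected numerator: |-0.057983| − 0.001050 = 0.056933.
Under H₀, SE = √(p₀(1−p₀)/n) = √(0.85·0.15/476) = √0.000267857 = 0.016366.
z = −0.056933/0.016366 = -3.479.

z = -3.479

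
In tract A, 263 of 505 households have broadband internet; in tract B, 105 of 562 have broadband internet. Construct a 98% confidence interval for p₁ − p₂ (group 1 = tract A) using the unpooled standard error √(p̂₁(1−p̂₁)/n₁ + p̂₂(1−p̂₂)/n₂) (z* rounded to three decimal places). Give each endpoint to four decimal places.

(0.2696, 0.3983)

p̂₁ = 263/505 = 0.52079, p̂₂ = 105/562 = 0.18683; p̂₁ − p̂₂ = 0.33396.
Unpooled SE = √(p̂₁(1−p̂₁)/n₁ + p̂₂(1−p̂₂)/n₂) = √(0.000494193 + 0.000270331) = 0.027650.
The 98% critical value is z* = 2.326. Margin of error = 0.06431.
CI: 0.33396 ± 0.06431 = (0.2696, 0.3983).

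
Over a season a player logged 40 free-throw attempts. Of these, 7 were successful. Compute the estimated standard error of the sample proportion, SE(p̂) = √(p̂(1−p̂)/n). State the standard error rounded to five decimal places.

SE = 0.06008

The sample proportion is 7/40 = 0.17500.
p̂(1−p̂) = 0.17500·0.82500 = 0.144375.
SE = √(0.144375/40) = √0.003609375 = 0.06008.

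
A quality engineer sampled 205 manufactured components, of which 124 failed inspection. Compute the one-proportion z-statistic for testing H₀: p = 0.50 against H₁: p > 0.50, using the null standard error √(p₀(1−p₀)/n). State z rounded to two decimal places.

z = 3.00

The sample proportion is 124/205 = 0.60488.
SE₀ = √(0.50·0.50/205) = 0.034922.
z = (p̂ − p₀)/SE = (0.60488 − 0.50)/0.034922 = 3.00.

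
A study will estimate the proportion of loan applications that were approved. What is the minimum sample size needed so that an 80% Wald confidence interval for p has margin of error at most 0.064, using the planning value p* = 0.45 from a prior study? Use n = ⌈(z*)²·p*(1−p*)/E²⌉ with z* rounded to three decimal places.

n = 100

For 80% confidence, z* = 1.282.
p*(1−p*) = 0.2475.
(z*)²·p*(1−p*)/E² = 1.643524·0.2475/0.004096 = 99.310.
Rounding up, n = 100.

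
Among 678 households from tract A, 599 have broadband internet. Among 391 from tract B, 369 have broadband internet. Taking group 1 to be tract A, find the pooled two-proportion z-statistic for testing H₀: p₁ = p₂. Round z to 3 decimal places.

z = -3.244

Sample proportions: p̂₁ = 599/678 = 0.88348 and p̂₂ = 369/391 = 0.94373.
Pooling: p̂ = 968/1069 = 0.90552.
SE = √[p̂(1−p̂)(1/n₁+1/n₂)] = √[0.90552·0.09448·(1/678+1/391)] ≈ 0.018574.
z = -0.06025/0.018574 = -3.244.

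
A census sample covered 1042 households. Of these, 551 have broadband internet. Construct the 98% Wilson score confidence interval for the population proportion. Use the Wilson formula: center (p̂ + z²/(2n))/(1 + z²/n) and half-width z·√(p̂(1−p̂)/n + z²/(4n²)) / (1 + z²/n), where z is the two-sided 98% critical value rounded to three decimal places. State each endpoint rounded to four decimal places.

Here p̂ = 551/1042 = 0.52879 and z = 2.326 (z² = 5.410276).
Denominator 1 + z²/n = 1 + 5.410276/1042 = 1.005192.
Adjusted center: (0.52879 + z²/(2n))/1.005192 = 0.52864.
Radicand: p̂(1−p̂)/n + z²/(4n²) = 0.000239128 + 0.000001246 = 0.000240374.
Half-width = z·√(radicand)/denom = 2.326·0.015504/1.005192 = 0.03588.
CI: 0.52864 ± 0.03588 = (0.4928, 0.5645).

(0.4928, 0.5645)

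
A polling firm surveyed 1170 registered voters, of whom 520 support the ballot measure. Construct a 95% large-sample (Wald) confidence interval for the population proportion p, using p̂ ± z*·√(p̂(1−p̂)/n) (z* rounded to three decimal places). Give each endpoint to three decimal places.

(0.416, 0.473)

Sample proportion p̂ = 520/1170 = 0.44444.
SE(p̂) = √(0.44444·0.55556/1170) = 0.014527.
The 95% critical value is z* = 1.960.
Margin of error: 1.960 × 0.014527 = 0.02847.
CI: 0.44444 ± 0.02847 = (0.416, 0.473).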